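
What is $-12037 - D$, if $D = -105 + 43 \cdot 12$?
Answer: $-12448$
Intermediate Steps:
$D = 411$ ($D = -105 + 516 = 411$)
$-12037 - D = -12037 - 411 = -12448$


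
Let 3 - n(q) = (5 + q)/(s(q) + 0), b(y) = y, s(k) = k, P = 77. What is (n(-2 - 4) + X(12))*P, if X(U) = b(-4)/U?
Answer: 385/2 ≈ 192.50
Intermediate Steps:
X(U) = -4/U
n(q) = 3 - (5 + q)/q (n(q) = 3 - (5 + q)/(q + 0) = 3 - (5 + q)/q)
(n(-2 - 4) + X(12))*P = ((2 - 5/(-2 - 4)) - 4/12)*77 = ((2 - 5/(-6)) - 4*1/12)*77 = ((2 - 5*(-⅙)) - ⅓)*77 = ((2 + ⅚) - ⅓)*77 = (17/6 - ⅓)*77 = (5/2)*77 = 385/2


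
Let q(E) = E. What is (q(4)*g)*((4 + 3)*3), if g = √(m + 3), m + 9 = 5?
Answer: 84*I ≈ 84.0*I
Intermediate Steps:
m = -4 (m = -9 + 5 = -4)
g = I (g = √(-4 + 3) = √(-1) = I ≈ 1.0*I)
(q(4)*g)*((4 + 3)*3) = (4*I)*((4 + 3)*3) = (4*I)*(7*3) = (4*I)*21 = 84*I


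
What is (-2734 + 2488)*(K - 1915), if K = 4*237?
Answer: 237882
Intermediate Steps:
K = 948
(-2734 + 2488)*(K - 1915) = (-2734 + 2488)*(948 - 1915) = -246*(-967) = 237882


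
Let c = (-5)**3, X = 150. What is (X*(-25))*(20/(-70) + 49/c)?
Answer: 17790/7 ≈ 2541.4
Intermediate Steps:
c = -125
(X*(-25))*(20/(-70) + 49/c) = (150*(-25))*(20/(-70) + 49/(-125)) = -3750*(20*(-1/70) + 49*(-1/125)) = -3750*(-2/7 - 49/125) = -3750*(-593/875) = 17790/7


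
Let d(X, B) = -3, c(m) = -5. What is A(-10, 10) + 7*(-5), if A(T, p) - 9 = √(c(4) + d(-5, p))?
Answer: -26 + 2*I*√2 ≈ -26.0 + 2.8284*I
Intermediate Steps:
A(T, p) = 9 + 2*I*√2 (A(T, p) = 9 + √(-5 - 3) = 9 + √(-8) = 9 + 2*I*√2)
A(-10, 10) + 7*(-5) = (9 + 2*I*√2) + 7*(-5) = (9 + 2*I*√2) - 35 = -26 + 2*I*√2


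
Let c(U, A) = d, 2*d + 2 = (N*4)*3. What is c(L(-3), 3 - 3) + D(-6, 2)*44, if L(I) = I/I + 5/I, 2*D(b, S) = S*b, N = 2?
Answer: -253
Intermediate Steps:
D(b, S) = S*b/2 (D(b, S) = (S*b)/2 = S*b/2)
L(I) = 1 + 5/I
d = 11 (d = -1 + ((2*4)*3)/2 = -1 + (8*3)/2 = -1 + (1/2)*24 = -1 + 12 = 11)
c(U, A) = 11
c(L(-3), 3 - 3) + D(-6, 2)*44 = 11 + ((1/2)*2*(-6))*44 = 11 - 6*44 = 11 - 264 = -253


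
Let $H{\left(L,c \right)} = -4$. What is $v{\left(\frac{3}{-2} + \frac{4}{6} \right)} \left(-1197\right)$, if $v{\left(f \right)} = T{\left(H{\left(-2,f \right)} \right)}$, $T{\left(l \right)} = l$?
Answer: $4788$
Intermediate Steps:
$v{\left(f \right)} = -4$
$v{\left(\frac{3}{-2} + \frac{4}{6} \right)} \left(-1197\right) = \left(-4\right) \left(-1197\right) = 4788$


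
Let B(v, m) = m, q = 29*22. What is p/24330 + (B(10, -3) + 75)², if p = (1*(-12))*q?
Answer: 21019844/4055 ≈ 5183.7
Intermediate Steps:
q = 638
p = -7656 (p = (1*(-12))*638 = -12*638 = -7656)
p/24330 + (B(10, -3) + 75)² = -7656/24330 + (-3 + 75)² = -7656*1/24330 + 72² = -1276/4055 + 5184 = 21019844/4055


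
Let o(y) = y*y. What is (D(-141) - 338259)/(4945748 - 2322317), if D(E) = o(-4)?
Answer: -338243/2623431 ≈ -0.12893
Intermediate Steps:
o(y) = y**2
D(E) = 16 (D(E) = (-4)**2 = 16)
(D(-141) - 338259)/(4945748 - 2322317) = (16 - 338259)/(4945748 - 2322317) = -338243/2623431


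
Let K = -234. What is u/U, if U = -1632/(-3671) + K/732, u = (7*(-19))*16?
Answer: -953050336/55935 ≈ -17039.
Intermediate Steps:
u = -2128 (u = -133*16 = -2128)
U = 55935/447862 (U = -1632/(-3671) - 234/732 = -1632*(-1/3671) - 234*1/732 = 1632/3671 - 39/122 = 55935/447862 ≈ 0.12489)
u/U = -2128/55935/447862 = -2128*447862/55935 = -953050336/55935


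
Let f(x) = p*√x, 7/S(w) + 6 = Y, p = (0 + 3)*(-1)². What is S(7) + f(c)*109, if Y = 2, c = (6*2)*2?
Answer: -7/4 + 654*√6 ≈ 1600.2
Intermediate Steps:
c = 24 (c = 12*2 = 24)
p = 3 (p = 3*1 = 3)
S(w) = -7/4 (S(w) = 7/(-6 + 2) = 7/(-4) = 7*(-¼) = -7/4)
f(x) = 3*√x
S(7) + f(c)*109 = -7/4 + (3*√24)*109 = -7/4 + (3*(2*√6))*109 = -7/4 + (6*√6)*109 = -7/4 + 654*√6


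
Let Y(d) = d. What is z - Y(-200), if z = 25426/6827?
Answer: 1390826/6827 ≈ 203.72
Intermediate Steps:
z = 25426/6827 (z = 25426*(1/6827) = 25426/6827 ≈ 3.7243)
z - Y(-200) = 25426/6827 - 1*(-200) = 25426/6827 + 200 = 1390826/6827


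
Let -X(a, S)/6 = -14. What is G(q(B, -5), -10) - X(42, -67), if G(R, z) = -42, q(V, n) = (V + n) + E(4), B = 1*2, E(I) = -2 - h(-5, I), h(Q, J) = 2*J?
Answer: -126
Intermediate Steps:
X(a, S) = 84 (X(a, S) = -6*(-14) = 84)
E(I) = -2 - 2*I
B = 2
q(V, n) = -10 + V + n (q(V, n) = (V + n) + (-2 - 2*4) = (V + n) + (-2 - 8) = (V + n) - 10 = -10 + V + n)
G(q(B, -5), -10) - X(42, -67) = -42 - 1*84 = -42 - 84 = -126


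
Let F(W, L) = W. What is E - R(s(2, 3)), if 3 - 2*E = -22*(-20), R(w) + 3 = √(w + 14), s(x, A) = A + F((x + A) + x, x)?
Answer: -431/2 - 2*√6 ≈ -220.40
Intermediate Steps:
s(x, A) = 2*A + 2*x (s(x, A) = A + ((x + A) + x) = A + ((A + x) + x) = A + (A + 2*x) = 2*A + 2*x)
R(w) = -3 + √(14 + w) (R(w) = -3 + √(w + 14) = -3 + √(14 + w))
E = -437/2 (E = 3/2 - (-11)*(-20) = 3/2 - ½*440 = 3/2 - 220 = -437/2 ≈ -218.50)
E - R(s(2, 3)) = -437/2 - (-3 + √(14 + (2*3 + 2*2))) = -437/2 - (-3 + √(14 + (6 + 4))) = -437/2 - (-3 + √(14 + 10)) = -437/2 - (-3 + √24) = -437/2 - (-3 + 2*√6) = -437/2 + (3 - 2*√6) = -431/2 - 2*√6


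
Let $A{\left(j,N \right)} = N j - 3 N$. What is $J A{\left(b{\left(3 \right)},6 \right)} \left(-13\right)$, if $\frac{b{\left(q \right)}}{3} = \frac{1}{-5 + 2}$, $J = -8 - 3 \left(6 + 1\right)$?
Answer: $-9048$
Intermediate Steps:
$J = -29$ ($J = -8 - 21 = -29$)
$b{\left(q \right)} = -1$ ($b{\left(q \right)} = \frac{3}{-5 + 2} = \frac{3}{-3} = 3 \left(- \frac{1}{3}\right) = -1$)
$A{\left(j,N \right)} = - 3 N + N j$
$J A{\left(b{\left(3 \right)},6 \right)} \left(-13\right) = - 29 \cdot 6 \left(-3 - 1\right) \left(-13\right) = - 29 \cdot 6 \left(-4\right) \left(-13\right) = \left(-29\right) \left(-24\right) \left(-13\right) = 696 \left(-13\right) = -9048$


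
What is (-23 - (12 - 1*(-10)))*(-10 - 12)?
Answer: 990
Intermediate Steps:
(-23 - (12 - 1*(-10)))*(-10 - 12) = (-23 - (12 + 10))*(-22) = (-23 - 1*22)*(-22) = (-23 - 22)*(-22) = -45*(-22) = 990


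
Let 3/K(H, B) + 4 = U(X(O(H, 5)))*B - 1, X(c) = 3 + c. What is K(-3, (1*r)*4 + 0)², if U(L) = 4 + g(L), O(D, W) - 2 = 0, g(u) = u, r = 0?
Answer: 9/25 ≈ 0.36000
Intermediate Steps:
O(D, W) = 2 (O(D, W) = 2 + 0 = 2)
U(L) = 4 + L
K(H, B) = 3/(-5 + 9*B) (K(H, B) = 3/(-4 + ((4 + (3 + 2))*B - 1)) = 3/(-4 + ((4 + 5)*B - 1)) = 3/(-4 + (9*B - 1)) = 3/(-4 + (-1 + 9*B)) = 3/(-5 + 9*B))
K(-3, (1*r)*4 + 0)² = (3/(-5 + 9*((1*0)*4 + 0)))² = (3/(-5 + 9*(0*4 + 0)))² = (3/(-5 + 9*(0 + 0)))² = (3/(-5 + 9*0))² = (3/(-5 + 0))² = (3/(-5))² = (3*(-⅕))² = (-⅗)² = 9/25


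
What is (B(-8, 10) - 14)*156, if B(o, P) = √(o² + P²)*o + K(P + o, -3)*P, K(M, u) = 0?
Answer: -2184 - 2496*√41 ≈ -18166.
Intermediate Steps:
B(o, P) = o*√(P² + o²) (B(o, P) = √(o² + P²)*o + 0*P = √(P² + o²)*o + 0 = o*√(P² + o²) + 0 = o*√(P² + o²))
(B(-8, 10) - 14)*156 = (-8*√(10² + (-8)²) - 14)*156 = (-8*√(100 + 64) - 14)*156 = (-16*√41 - 14)*156 = (-14 - 16*√41)*156 = -2184 - 2496*√41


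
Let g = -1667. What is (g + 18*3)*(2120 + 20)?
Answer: -3451820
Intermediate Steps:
(g + 18*3)*(2120 + 20) = (-1667 + 18*3)*(2120 + 20) = (-1667 + 54)*2140 = -1613*2140 = -3451820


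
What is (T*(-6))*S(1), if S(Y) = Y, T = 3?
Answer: -18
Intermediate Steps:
(T*(-6))*S(1) = (3*(-6))*1 = -18*1 = -18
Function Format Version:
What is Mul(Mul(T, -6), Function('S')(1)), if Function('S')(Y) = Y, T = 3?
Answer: -18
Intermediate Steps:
Mul(Mul(T, -6), Function('S')(1)) = Mul(Mul(3, -6), 1) = Mul(-18, 1) = -18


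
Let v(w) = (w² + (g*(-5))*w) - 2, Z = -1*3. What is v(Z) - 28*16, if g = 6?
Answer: -351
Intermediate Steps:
Z = -3
v(w) = -2 + w² - 30*w (v(w) = (w² + (6*(-5))*w) - 2 = (w² - 30*w) - 2 = -2 + w² - 30*w)
v(Z) - 28*16 = (-2 + (-3)² - 30*(-3)) - 28*16 = (-2 + 9 + 90) - 448 = 97 - 448 = -351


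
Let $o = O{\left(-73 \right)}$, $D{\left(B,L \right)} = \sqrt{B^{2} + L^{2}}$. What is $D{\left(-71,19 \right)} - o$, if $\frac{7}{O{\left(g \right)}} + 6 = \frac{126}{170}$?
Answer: $\frac{595}{447} + \sqrt{5402} \approx 74.829$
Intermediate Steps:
$O{\left(g \right)} = - \frac{595}{447}$ ($O{\left(g \right)} = \frac{7}{-6 + \frac{126}{170}} = \frac{7}{-6 + 126 \cdot \frac{1}{170}} = \frac{7}{-6 + \frac{63}{85}} = \frac{7}{- \frac{447}{85}} = 7 \left(- \frac{85}{447}\right) = - \frac{595}{447}$)
$o = - \frac{595}{447} \approx -1.3311$
$D{\left(-71,19 \right)} - o = \sqrt{\left(-71\right)^{2} + 19^{2}} - - \frac{595}{447} = \sqrt{5041 + 361} + \frac{595}{447} = \sqrt{5402} + \frac{595}{447} = \frac{595}{447} + \sqrt{5402}$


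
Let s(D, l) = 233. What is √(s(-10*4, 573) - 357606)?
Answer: I*√357373 ≈ 597.81*I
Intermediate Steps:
√(s(-10*4, 573) - 357606) = √(233 - 357606) = √(-357373) = I*√357373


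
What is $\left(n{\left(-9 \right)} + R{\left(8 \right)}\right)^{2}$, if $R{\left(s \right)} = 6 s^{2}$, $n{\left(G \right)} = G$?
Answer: $140625$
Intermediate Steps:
$\left(n{\left(-9 \right)} + R{\left(8 \right)}\right)^{2} = \left(-9 + 6 \cdot 8^{2}\right)^{2} = \left(-9 + 6 \cdot 64\right)^{2} = \left(-9 + 384\right)^{2} = 375^{2} = 140625$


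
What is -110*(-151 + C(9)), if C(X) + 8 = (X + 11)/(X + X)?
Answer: 156310/9 ≈ 17368.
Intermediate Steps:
C(X) = -8 + (11 + X)/(2*X) (C(X) = -8 + (X + 11)/(X + X) = -8 + (11 + X)/((2*X)) = -8 + (11 + X)*(1/(2*X)) = -8 + (11 + X)/(2*X))
-110*(-151 + C(9)) = -110*(-151 + (½)*(11 - 15*9)/9) = -110*(-151 + (½)*(⅑)*(11 - 135)) = -110*(-151 + (½)*(⅑)*(-124)) = -110*(-151 - 62/9) = -110*(-1421/9) = 156310/9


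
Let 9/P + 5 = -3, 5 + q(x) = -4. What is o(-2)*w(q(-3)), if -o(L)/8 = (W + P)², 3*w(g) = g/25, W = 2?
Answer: 147/200 ≈ 0.73500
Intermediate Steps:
q(x) = -9 (q(x) = -5 - 4 = -9)
P = -9/8 (P = 9/(-5 - 3) = 9/(-8) = 9*(-⅛) = -9/8 ≈ -1.1250)
w(g) = g/75 (w(g) = (g/25)/3 = g/75)
o(L) = -49/8 (o(L) = -8*(2 - 9/8)² = -8*(7/8)² = -8*49/64 = -49/8)
o(-2)*w(q(-3)) = -49*(-9)/600 = -49/8*(-3/25) = 147/200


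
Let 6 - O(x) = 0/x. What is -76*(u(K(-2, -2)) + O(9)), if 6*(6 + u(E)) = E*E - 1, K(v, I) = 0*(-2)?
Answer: 38/3 ≈ 12.667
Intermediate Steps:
K(v, I) = 0
O(x) = 6 (O(x) = 6 - 0/x = 6 - 1*0 = 6 + 0 = 6)
u(E) = -37/6 + E²/6 (u(E) = -6 + (E*E - 1)/6 = -6 + (E² - 1)/6 = -6 + (-1 + E²)/6 = -6 + (-⅙ + E²/6) = -37/6 + E²/6)
-76*(u(K(-2, -2)) + O(9)) = -76*((-37/6 + (⅙)*0²) + 6) = -76*((-37/6 + (⅙)*0) + 6) = -76*((-37/6 + 0) + 6) = -76*(-37/6 + 6) = -76*(-⅙) = 38/3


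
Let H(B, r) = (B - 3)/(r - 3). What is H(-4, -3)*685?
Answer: 4795/6 ≈ 799.17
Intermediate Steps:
H(B, r) = (-3 + B)/(-3 + r)
H(-4, -3)*685 = ((-3 - 4)/(-3 - 3))*685 = (-7/(-6))*685 = -⅙*(-7)*685 = (7/6)*685 = 4795/6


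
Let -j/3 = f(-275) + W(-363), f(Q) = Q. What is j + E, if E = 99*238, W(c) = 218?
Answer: 23733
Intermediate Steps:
E = 23562
j = 171 (j = -3*(-275 + 218) = -3*(-57) = 171)
j + E = 171 + 23562 = 23733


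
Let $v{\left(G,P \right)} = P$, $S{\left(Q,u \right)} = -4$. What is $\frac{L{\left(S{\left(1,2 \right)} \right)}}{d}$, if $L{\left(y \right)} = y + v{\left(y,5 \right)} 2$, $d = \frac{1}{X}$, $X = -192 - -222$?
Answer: $180$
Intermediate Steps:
$X = 30$ ($X = -192 + 222 = 30$)
$d = \frac{1}{30} \approx 0.033333$
$L{\left(y \right)} = 10 + y$ ($L{\left(y \right)} = y + 5 \cdot 2 = y + 10 = 10 + y$)
$\frac{L{\left(S{\left(1,2 \right)} \right)}}{d} = \left(10 - 4\right) \frac{1}{\frac{1}{30}} = 6 \cdot 30 = 180$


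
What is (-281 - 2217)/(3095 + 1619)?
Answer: -1249/2357 ≈ -0.52991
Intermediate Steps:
(-281 - 2217)/(3095 + 1619) = -2498/4714 = -2498*1/4714 = -1249/2357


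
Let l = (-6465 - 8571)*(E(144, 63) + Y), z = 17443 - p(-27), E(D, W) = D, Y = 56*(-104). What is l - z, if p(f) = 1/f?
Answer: 2305449998/27 ≈ 8.5387e+7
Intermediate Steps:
Y = -5824
z = 470962/27 (z = 17443 - 1/(-27) = 17443 - 1*(-1/27) = 17443 + 1/27 = 470962/27 ≈ 17443.)
l = 85404480 (l = (-6465 - 8571)*(144 - 5824) = -15036*(-5680) = 85404480)
l - z = 85404480 - 1*470962/27 = 85404480 - 470962/27 = 2305449998/27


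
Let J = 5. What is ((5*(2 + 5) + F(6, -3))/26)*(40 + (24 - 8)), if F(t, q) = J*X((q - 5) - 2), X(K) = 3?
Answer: 1400/13 ≈ 107.69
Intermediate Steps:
F(t, q) = 15 (F(t, q) = 5*3 = 15)
((5*(2 + 5) + F(6, -3))/26)*(40 + (24 - 8)) = ((5*(2 + 5) + 15)/26)*(40 + (24 - 8)) = ((5*7 + 15)*(1/26))*(40 + 16) = ((35 + 15)*(1/26))*56 = (50*(1/26))*56 = (25/13)*56 = 1400/13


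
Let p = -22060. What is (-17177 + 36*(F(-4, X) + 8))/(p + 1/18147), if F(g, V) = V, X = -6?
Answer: 310404435/400322819 ≈ 0.77538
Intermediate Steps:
(-17177 + 36*(F(-4, X) + 8))/(p + 1/18147) = (-17177 + 36*(-6 + 8))/(-22060 + 1/18147) = (-17177 + 36*2)/(-22060 + 1/18147) = (-17177 + 72)/(-400322819/18147) = -17105*(-18147/400322819) = 310404435/400322819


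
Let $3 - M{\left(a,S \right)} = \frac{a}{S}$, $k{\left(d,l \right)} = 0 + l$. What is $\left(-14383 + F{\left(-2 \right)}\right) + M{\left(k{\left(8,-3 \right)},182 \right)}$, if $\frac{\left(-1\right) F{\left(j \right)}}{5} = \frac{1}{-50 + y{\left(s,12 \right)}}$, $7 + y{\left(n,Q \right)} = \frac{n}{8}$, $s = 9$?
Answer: $- \frac{1169861899}{81354} \approx -14380.0$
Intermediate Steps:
$y{\left(n,Q \right)} = -7 + \frac{n}{8}$
$k{\left(d,l \right)} = l$
$F{\left(j \right)} = \frac{40}{447}$ ($F{\left(j \right)} = - \frac{5}{-50 + \left(-7 + \frac{1}{8} \cdot 9\right)} = - \frac{5}{-50 + \left(-7 + \frac{9}{8}\right)} = - \frac{5}{-50 - \frac{47}{8}} = - \frac{5}{- \frac{447}{8}} = \left(-5\right) \left(- \frac{8}{447}\right) = \frac{40}{447}$)
$M{\left(a,S \right)} = 3 - \frac{a}{S}$
$\left(-14383 + F{\left(-2 \right)}\right) + M{\left(k{\left(8,-3 \right)},182 \right)} = \left(-14383 + \frac{40}{447}\right) + \left(3 - - \frac{3}{182}\right) = - \frac{6429161}{447} + \left(3 - \left(-3\right) \frac{1}{182}\right) = - \frac{6429161}{447} + \left(3 + \frac{3}{182}\right) = - \frac{6429161}{447} + \frac{549}{182} = - \frac{1169861899}{81354}$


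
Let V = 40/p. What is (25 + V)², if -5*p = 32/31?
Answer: 455625/16 ≈ 28477.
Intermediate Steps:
p = -32/155 (p = -32/(5*31) = -⅕*32/31 = -32/155 ≈ -0.20645)
V = -775/4 (V = 40/(-32/155) = 40*(-155/32) = -775/4 ≈ -193.75)
(25 + V)² = (25 - 775/4)² = (-675/4)² = 455625/16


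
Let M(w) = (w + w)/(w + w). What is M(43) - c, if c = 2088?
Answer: -2087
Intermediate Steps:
M(w) = 1 (M(w) = (2*w)/((2*w)) = (2*w)*(1/(2*w)) = 1)
M(43) - c = 1 - 1*2088 = 1 - 2088 = -2087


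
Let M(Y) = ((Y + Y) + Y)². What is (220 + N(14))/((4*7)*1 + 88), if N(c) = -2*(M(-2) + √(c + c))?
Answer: 37/29 - √7/29 ≈ 1.1846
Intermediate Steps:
M(Y) = 9*Y² (M(Y) = (2*Y + Y)² = (3*Y)² = 9*Y²)
N(c) = -72 - 2*√2*√c (N(c) = -2*(9*(-2)² + √(c + c)) = -2*(9*4 + √(2*c)) = -2*(36 + √2*√c) = -72 - 2*√2*√c)
(220 + N(14))/((4*7)*1 + 88) = (220 + (-72 - 2*√2*√14))/((4*7)*1 + 88) = (220 + (-72 - 4*√7))/(28*1 + 88) = (148 - 4*√7)/(28 + 88) = (148 - 4*√7)/116 = (148 - 4*√7)*(1/116) = 37/29 - √7/29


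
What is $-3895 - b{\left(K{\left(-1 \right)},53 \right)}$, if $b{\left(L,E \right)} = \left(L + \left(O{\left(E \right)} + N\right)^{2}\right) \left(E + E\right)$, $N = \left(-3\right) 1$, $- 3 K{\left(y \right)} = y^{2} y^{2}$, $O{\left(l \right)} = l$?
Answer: $- \frac{806579}{3} \approx -2.6886 \cdot 10^{5}$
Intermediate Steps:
$K{\left(y \right)} = - \frac{y^{4}}{3}$ ($K{\left(y \right)} = - \frac{y^{2} y^{2}}{3} = - \frac{y^{4}}{3}$)
$N = -3$
$b{\left(L,E \right)} = 2 E \left(L + \left(-3 + E\right)^{2}\right)$ ($b{\left(L,E \right)} = \left(L + \left(E - 3\right)^{2}\right) \left(E + E\right) = \left(L + \left(-3 + E\right)^{2}\right) 2 E = 2 E \left(L + \left(-3 + E\right)^{2}\right)$)
$-3895 - b{\left(K{\left(-1 \right)},53 \right)} = -3895 - 2 \cdot 53 \left(- \frac{\left(-1\right)^{4}}{3} + \left(-3 + 53\right)^{2}\right) = -3895 - 2 \cdot 53 \left(\left(- \frac{1}{3}\right) 1 + 50^{2}\right) = -3895 - 2 \cdot 53 \left(- \frac{1}{3} + 2500\right) = -3895 - 2 \cdot 53 \cdot \frac{7499}{3} = -3895 - \frac{794894}{3} = - \frac{806579}{3}$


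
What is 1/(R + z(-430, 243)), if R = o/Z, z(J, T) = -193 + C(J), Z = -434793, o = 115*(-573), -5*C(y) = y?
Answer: -144931/15485652 ≈ -0.0093590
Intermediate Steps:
C(y) = -y/5
o = -65895
z(J, T) = -193 - J/5
R = 21965/144931 (R = -65895/(-434793) = -65895*(-1/434793) = 21965/144931 ≈ 0.15155)
1/(R + z(-430, 243)) = 1/(21965/144931 + (-193 - ⅕*(-430))) = 1/(21965/144931 + (-193 + 86)) = 1/(21965/144931 - 107) = 1/(-15485652/144931) = -144931/15485652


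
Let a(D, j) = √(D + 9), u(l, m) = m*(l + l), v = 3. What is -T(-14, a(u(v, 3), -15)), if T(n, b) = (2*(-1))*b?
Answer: 6*√3 ≈ 10.392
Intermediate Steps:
u(l, m) = 2*l*m (u(l, m) = m*(2*l) = 2*l*m)
a(D, j) = √(9 + D)
T(n, b) = -2*b
-T(-14, a(u(v, 3), -15)) = -(-2)*√(9 + 2*3*3) = -(-2)*√(9 + 18) = -(-2)*√27 = -(-2)*3*√3 = -(-6)*√3 = 6*√3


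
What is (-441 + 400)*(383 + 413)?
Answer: -32636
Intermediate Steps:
(-441 + 400)*(383 + 413) = -41*796 = -32636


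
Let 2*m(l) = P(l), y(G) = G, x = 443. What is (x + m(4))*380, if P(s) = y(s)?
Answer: 169100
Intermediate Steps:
P(s) = s
m(l) = l/2
(x + m(4))*380 = (443 + (½)*4)*380 = (443 + 2)*380 = 445*380 = 169100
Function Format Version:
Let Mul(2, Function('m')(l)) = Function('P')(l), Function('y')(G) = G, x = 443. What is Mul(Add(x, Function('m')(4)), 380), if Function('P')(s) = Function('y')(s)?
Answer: 169100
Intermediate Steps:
Function('P')(s) = s
Function('m')(l) = Mul(Rational(1, 2), l)
Mul(Add(x, Function('m')(4)), 380) = Mul(Add(443, Mul(Rational(1, 2), 4)), 380) = Mul(Add(443, 2), 380) = Mul(445, 380) = 169100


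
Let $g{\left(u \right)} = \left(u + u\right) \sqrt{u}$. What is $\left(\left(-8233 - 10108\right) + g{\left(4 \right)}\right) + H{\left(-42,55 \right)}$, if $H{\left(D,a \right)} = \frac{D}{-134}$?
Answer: $- \frac{1227754}{67} \approx -18325.0$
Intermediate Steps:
$H{\left(D,a \right)} = - \frac{D}{134}$ ($H{\left(D,a \right)} = D \left(- \frac{1}{134}\right) = - \frac{D}{134}$)
$g{\left(u \right)} = 2 u^{\frac{3}{2}}$ ($g{\left(u \right)} = 2 u \sqrt{u} = 2 u^{\frac{3}{2}}$)
$\left(\left(-8233 - 10108\right) + g{\left(4 \right)}\right) + H{\left(-42,55 \right)} = \left(\left(-8233 - 10108\right) + 2 \cdot 4^{\frac{3}{2}}\right) - - \frac{21}{67} = \left(\left(-8233 - 10108\right) + 2 \cdot 8\right) + \frac{21}{67} = \left(-18341 + 16\right) + \frac{21}{67} = -18325 + \frac{21}{67} = - \frac{1227754}{67}$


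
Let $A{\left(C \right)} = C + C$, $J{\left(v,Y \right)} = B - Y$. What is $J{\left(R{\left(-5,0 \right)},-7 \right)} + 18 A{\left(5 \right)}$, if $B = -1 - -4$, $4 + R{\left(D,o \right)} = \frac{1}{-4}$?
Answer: $190$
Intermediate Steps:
$R{\left(D,o \right)} = - \frac{17}{4}$ ($R{\left(D,o \right)} = -4 + \frac{1}{-4} = -4 - \frac{1}{4} = - \frac{17}{4}$)
$B = 3$ ($B = -1 + 4 = 3$)
$J{\left(v,Y \right)} = 3 - Y$
$A{\left(C \right)} = 2 C$
$J{\left(R{\left(-5,0 \right)},-7 \right)} + 18 A{\left(5 \right)} = \left(3 - -7\right) + 18 \cdot 2 \cdot 5 = \left(3 + 7\right) + 18 \cdot 10 = 10 + 180 = 190$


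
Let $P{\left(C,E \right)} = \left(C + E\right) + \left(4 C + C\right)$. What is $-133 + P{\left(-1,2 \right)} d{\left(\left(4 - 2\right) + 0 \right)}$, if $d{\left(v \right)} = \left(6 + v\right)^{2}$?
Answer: $-389$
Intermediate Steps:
$P{\left(C,E \right)} = E + 6 C$ ($P{\left(C,E \right)} = \left(C + E\right) + 5 C = E + 6 C$)
$-133 + P{\left(-1,2 \right)} d{\left(\left(4 - 2\right) + 0 \right)} = -133 + \left(2 + 6 \left(-1\right)\right) \left(6 + \left(\left(4 - 2\right) + 0\right)\right)^{2} = -133 + \left(2 - 6\right) \left(6 + \left(2 + 0\right)\right)^{2} = -133 - 4 \left(6 + 2\right)^{2} = -133 - 4 \cdot 8^{2} = -133 - 256 = -389$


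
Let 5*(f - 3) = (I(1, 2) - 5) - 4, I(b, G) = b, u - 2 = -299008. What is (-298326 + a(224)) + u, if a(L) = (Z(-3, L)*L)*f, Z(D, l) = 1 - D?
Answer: -2980388/5 ≈ -5.9608e+5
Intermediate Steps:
u = -299006 (u = 2 - 299008 = -299006)
f = 7/5 (f = 3 + ((1 - 5) - 4)/5 = 3 + (-4 - 4)/5 = 3 + (⅕)*(-8) = 3 - 8/5 = 7/5 ≈ 1.4000)
a(L) = 28*L/5 (a(L) = ((1 - 1*(-3))*L)*(7/5) = ((1 + 3)*L)*(7/5) = (4*L)*(7/5) = 28*L/5)
(-298326 + a(224)) + u = (-298326 + (28/5)*224) - 299006 = (-298326 + 6272/5) - 299006 = -1485358/5 - 299006 = -2980388/5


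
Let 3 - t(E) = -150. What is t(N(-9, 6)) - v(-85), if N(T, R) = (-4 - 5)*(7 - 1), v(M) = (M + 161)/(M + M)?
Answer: 13043/85 ≈ 153.45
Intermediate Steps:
v(M) = (161 + M)/(2*M) (v(M) = (161 + M)/((2*M)) = (161 + M)*(1/(2*M)) = (161 + M)/(2*M))
N(T, R) = -54 (N(T, R) = -9*6 = -54)
t(E) = 153 (t(E) = 3 - 1*(-150) = 3 + 150 = 153)
t(N(-9, 6)) - v(-85) = 153 - (161 - 85)/(2*(-85)) = 153 - (-1)*76/(2*85) = 153 - 1*(-38/85) = 153 + 38/85 = 13043/85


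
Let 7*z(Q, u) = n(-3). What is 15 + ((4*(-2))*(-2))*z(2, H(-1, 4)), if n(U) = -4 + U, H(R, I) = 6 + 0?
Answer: -1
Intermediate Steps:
H(R, I) = 6
z(Q, u) = -1 (z(Q, u) = (-4 - 3)/7 = (⅐)*(-7) = -1)
15 + ((4*(-2))*(-2))*z(2, H(-1, 4)) = 15 + ((4*(-2))*(-2))*(-1) = 15 - 8*(-2)*(-1) = 15 + 16*(-1) = 15 - 16 = -1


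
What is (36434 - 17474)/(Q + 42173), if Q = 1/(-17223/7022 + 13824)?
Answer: 1840160998800/4093096515587 ≈ 0.44958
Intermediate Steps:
Q = 7022/97054905 (Q = 1/(-17223*1/7022 + 13824) = 1/(-17223/7022 + 13824) = 1/(97054905/7022) = 7022/97054905 ≈ 7.2351e-5)
(36434 - 17474)/(Q + 42173) = (36434 - 17474)/(7022/97054905 + 42173) = 18960/(4093096515587/97054905) = 18960*(97054905/4093096515587) = 1840160998800/4093096515587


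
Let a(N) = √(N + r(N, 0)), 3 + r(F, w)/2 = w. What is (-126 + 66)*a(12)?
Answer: -60*√6 ≈ -146.97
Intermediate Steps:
r(F, w) = -6 + 2*w
a(N) = √(-6 + N) (a(N) = √(N + (-6 + 2*0)) = √(N + (-6 + 0)) = √(N - 6) = √(-6 + N))
(-126 + 66)*a(12) = (-126 + 66)*√(-6 + 12) = -60*√6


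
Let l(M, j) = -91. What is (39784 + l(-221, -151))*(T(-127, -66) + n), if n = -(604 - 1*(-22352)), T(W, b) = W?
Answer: -916233519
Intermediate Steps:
n = -22956 (n = -(604 + 22352) = -1*22956 = -22956)
(39784 + l(-221, -151))*(T(-127, -66) + n) = (39784 - 91)*(-127 - 22956) = 39693*(-23083) = -916233519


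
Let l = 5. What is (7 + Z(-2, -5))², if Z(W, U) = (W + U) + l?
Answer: 25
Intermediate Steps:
Z(W, U) = 5 + U + W (Z(W, U) = (W + U) + 5 = (U + W) + 5 = 5 + U + W)
(7 + Z(-2, -5))² = (7 + (5 - 5 - 2))² = (7 - 2)² = 5² = 25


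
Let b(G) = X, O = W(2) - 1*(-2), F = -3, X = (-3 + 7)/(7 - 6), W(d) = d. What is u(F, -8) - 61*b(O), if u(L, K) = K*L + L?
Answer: -223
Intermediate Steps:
X = 4 (X = 4/1 = 4*1 = 4)
O = 4 (O = 2 - 1*(-2) = 2 + 2 = 4)
b(G) = 4
u(L, K) = L + K*L
u(F, -8) - 61*b(O) = -3*(1 - 8) - 61*4 = -3*(-7) - 244 = 21 - 244 = -223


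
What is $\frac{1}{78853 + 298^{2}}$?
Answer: $\frac{1}{167657} \approx 5.9646 \cdot 10^{-6}$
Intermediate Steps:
$\frac{1}{78853 + 298^{2}} = \frac{1}{78853 + 88804} = \frac{1}{167657}$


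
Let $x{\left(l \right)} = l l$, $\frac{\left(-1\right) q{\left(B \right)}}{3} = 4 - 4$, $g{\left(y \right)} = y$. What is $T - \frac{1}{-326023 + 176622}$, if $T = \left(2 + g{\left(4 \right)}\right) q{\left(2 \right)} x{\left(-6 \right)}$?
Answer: $\frac{1}{149401} \approx 6.6934 \cdot 10^{-6}$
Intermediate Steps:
$q{\left(B \right)} = 0$ ($q{\left(B \right)} = - 3 \left(4 - 4\right) = \left(-3\right) 0 = 0$)
$x{\left(l \right)} = l^{2}$
$T = 0$ ($T = \left(2 + 4\right) 0 \left(-6\right)^{2} = 6 \cdot 0 \cdot 36 = 0 \cdot 36 = 0$)
$T - \frac{1}{-326023 + 176622} = 0 - \frac{1}{-326023 + 176622} = 0 - \frac{1}{-149401} = 0 - - \frac{1}{149401} = 0 + \frac{1}{149401} = \frac{1}{149401}$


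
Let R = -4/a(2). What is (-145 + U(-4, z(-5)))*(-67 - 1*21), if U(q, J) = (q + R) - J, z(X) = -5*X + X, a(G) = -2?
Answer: 14696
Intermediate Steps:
z(X) = -4*X
R = 2 (R = -4/(-2) = -4*(-½) = 2)
U(q, J) = 2 + q - J (U(q, J) = (q + 2) - J = (2 + q) - J = 2 + q - J)
(-145 + U(-4, z(-5)))*(-67 - 1*21) = (-145 + (2 - 4 - (-4)*(-5)))*(-67 - 1*21) = (-145 + (2 - 4 - 1*20))*(-67 - 21) = (-145 + (2 - 4 - 20))*(-88) = (-145 - 22)*(-88) = -167*(-88) = 14696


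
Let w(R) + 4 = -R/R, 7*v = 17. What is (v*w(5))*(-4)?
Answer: 340/7 ≈ 48.571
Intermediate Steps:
v = 17/7 (v = (1/7)*17 = 17/7 ≈ 2.4286)
w(R) = -5 (w(R) = -4 - R/R = -4 - 1*1 = -4 - 1 = -5)
(v*w(5))*(-4) = ((17/7)*(-5))*(-4) = -85/7*(-4) = 340/7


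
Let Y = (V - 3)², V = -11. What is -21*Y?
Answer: -4116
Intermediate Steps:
Y = 196 (Y = (-11 - 3)² = (-14)² = 196)
-21*Y = -21*196 = -4116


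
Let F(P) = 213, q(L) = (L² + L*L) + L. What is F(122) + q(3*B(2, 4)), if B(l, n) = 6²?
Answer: 23649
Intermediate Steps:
B(l, n) = 36
q(L) = L + 2*L² (q(L) = (L² + L²) + L = 2*L² + L = L + 2*L²)
F(122) + q(3*B(2, 4)) = 213 + (3*36)*(1 + 2*(3*36)) = 213 + 108*(1 + 2*108) = 213 + 108*(1 + 216) = 213 + 108*217 = 213 + 23436 = 23649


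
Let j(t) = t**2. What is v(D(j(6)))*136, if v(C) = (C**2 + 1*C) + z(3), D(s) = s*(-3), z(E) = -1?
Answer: 1571480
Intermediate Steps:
D(s) = -3*s
v(C) = -1 + C + C**2 (v(C) = (C**2 + 1*C) - 1 = (C**2 + C) - 1 = (C + C**2) - 1 = -1 + C + C**2)
v(D(j(6)))*136 = (-1 - 3*6**2 + (-3*6**2)**2)*136 = (-1 - 3*36 + (-3*36)**2)*136 = (-1 - 108 + (-108)**2)*136 = (-1 - 108 + 11664)*136 = 11555*136 = 1571480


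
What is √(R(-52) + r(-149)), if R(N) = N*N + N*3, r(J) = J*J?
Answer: √24749 ≈ 157.32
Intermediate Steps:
r(J) = J²
R(N) = N² + 3*N
√(R(-52) + r(-149)) = √(-52*(3 - 52) + (-149)²) = √(-52*(-49) + 22201) = √(2548 + 22201) = √24749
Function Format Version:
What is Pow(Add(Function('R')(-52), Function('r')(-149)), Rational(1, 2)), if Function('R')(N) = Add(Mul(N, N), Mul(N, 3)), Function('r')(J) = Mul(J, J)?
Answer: Pow(24749, Rational(1, 2)) ≈ 157.32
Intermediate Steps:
Function('r')(J) = Pow(J, 2)
Function('R')(N) = Add(Pow(N, 2), Mul(3, N))
Pow(Add(Function('R')(-52), Function('r')(-149)), Rational(1, 2)) = Pow(Add(Mul(-52, Add(3, -52)), Pow(-149, 2)), Rational(1, 2)) = Pow(Add(Mul(-52, -49), 22201), Rational(1, 2)) = Pow(Add(2548, 22201), Rational(1, 2)) = Pow(24749, Rational(1, 2))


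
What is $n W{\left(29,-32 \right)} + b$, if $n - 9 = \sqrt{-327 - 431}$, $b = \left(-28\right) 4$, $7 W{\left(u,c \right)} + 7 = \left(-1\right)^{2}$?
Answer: $- \frac{838}{7} - \frac{6 i \sqrt{758}}{7} \approx -119.71 - 23.599 i$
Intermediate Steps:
$W{\left(u,c \right)} = - \frac{6}{7}$ ($W{\left(u,c \right)} = -1 + \frac{\left(-1\right)^{2}}{7} = -1 + \frac{1}{7} \cdot 1 = -1 + \frac{1}{7} = - \frac{6}{7}$)
$b = -112$
$n = 9 + i \sqrt{758}$ ($n = 9 + \sqrt{-327 - 431} = 9 + \sqrt{-758} = 9 + i \sqrt{758} \approx 9.0 + 27.532 i$)
$n W{\left(29,-32 \right)} + b = \left(9 + i \sqrt{758}\right) \left(- \frac{6}{7}\right) - 112 = \left(- \frac{54}{7} - \frac{6 i \sqrt{758}}{7}\right) - 112 = - \frac{838}{7} - \frac{6 i \sqrt{758}}{7}$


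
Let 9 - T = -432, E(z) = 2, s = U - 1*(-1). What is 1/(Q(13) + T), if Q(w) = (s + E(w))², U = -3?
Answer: 1/441 ≈ 0.0022676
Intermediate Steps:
s = -2 (s = -3 - 1*(-1) = -3 + 1 = -2)
T = 441 (T = 9 - 1*(-432) = 9 + 432 = 441)
Q(w) = 0 (Q(w) = (-2 + 2)² = 0² = 0)
1/(Q(13) + T) = 1/(0 + 441) = 1/441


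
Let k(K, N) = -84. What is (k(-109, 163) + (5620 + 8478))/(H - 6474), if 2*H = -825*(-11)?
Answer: -28028/3873 ≈ -7.2368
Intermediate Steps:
H = 9075/2 (H = (-825*(-11))/2 = (½)*9075 = 9075/2 ≈ 4537.5)
(k(-109, 163) + (5620 + 8478))/(H - 6474) = (-84 + (5620 + 8478))/(9075/2 - 6474) = (-84 + 14098)/(-3873/2) = 14014*(-2/3873) = -28028/3873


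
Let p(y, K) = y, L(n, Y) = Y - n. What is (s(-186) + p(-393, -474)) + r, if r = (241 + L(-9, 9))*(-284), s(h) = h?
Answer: -74135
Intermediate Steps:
r = -73556 (r = (241 + (9 - 1*(-9)))*(-284) = (241 + (9 + 9))*(-284) = (241 + 18)*(-284) = 259*(-284) = -73556)
(s(-186) + p(-393, -474)) + r = (-186 - 393) - 73556 = -579 - 73556 = -74135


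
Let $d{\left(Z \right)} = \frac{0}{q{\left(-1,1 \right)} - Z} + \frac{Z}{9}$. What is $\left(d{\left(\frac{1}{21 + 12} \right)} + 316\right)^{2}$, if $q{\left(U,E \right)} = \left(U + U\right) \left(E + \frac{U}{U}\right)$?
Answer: $\frac{8808385609}{88209} \approx 99858.0$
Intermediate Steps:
$q{\left(U,E \right)} = 2 U \left(1 + E\right)$ ($q{\left(U,E \right)} = 2 U \left(E + 1\right) = 2 U \left(1 + E\right)$)
$d{\left(Z \right)} = \frac{Z}{9}$ ($d{\left(Z \right)} = \frac{0}{2 \left(-1\right) \left(1 + 1\right) - Z} + \frac{Z}{9} = \frac{0}{2 \left(-1\right) 2 - Z} + Z \frac{1}{9} = \frac{0}{-4 - Z} + \frac{Z}{9} = 0 + \frac{Z}{9} = \frac{Z}{9}$)
$\left(d{\left(\frac{1}{21 + 12} \right)} + 316\right)^{2} = \left(\frac{1}{9 \left(21 + 12\right)} + 316\right)^{2} = \left(\frac{1}{9 \cdot 33} + 316\right)^{2} = \left(\frac{1}{9} \cdot \frac{1}{33} + 316\right)^{2} = \left(\frac{1}{297} + 316\right)^{2} = \left(\frac{93853}{297}\right)^{2} = \frac{8808385609}{88209}$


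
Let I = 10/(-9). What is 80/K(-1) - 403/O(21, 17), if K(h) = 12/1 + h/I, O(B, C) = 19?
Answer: -36787/2451 ≈ -15.009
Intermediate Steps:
I = -10/9 (I = 10*(-⅑) = -10/9 ≈ -1.1111)
K(h) = 12 - 9*h/10 (K(h) = 12/1 + h/(-10/9) = 12*1 + h*(-9/10) = 12 - 9*h/10)
80/K(-1) - 403/O(21, 17) = 80/(12 - 9/10*(-1)) - 403/19 = 80/(12 + 9/10) - 403*1/19 = 80/(129/10) - 403/19 = 80*(10/129) - 403/19 = 800/129 - 403/19 = -36787/2451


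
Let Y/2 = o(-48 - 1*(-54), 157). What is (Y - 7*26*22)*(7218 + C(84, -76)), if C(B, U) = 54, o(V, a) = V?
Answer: -29029824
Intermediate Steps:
Y = 12 (Y = 2*(-48 - 1*(-54)) = 2*(-48 + 54) = 2*6 = 12)
(Y - 7*26*22)*(7218 + C(84, -76)) = (12 - 7*26*22)*(7218 + 54) = (12 - 182*22)*7272 = (12 - 4004)*7272 = -3992*7272 = -29029824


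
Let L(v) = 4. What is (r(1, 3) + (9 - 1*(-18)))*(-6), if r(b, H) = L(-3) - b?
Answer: -180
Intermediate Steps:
r(b, H) = 4 - b
(r(1, 3) + (9 - 1*(-18)))*(-6) = ((4 - 1*1) + (9 - 1*(-18)))*(-6) = ((4 - 1) + (9 + 18))*(-6) = (3 + 27)*(-6) = 30*(-6) = -180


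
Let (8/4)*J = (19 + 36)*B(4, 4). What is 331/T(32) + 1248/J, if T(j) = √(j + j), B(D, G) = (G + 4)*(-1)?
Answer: 15709/440 ≈ 35.702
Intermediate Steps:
B(D, G) = -4 - G (B(D, G) = (4 + G)*(-1) = -4 - G)
T(j) = √2*√j (T(j) = √(2*j) = √2*√j)
J = -220 (J = ((19 + 36)*(-4 - 1*4))/2 = (55*(-4 - 4))/2 = (55*(-8))/2 = (½)*(-440) = -220)
331/T(32) + 1248/J = 331/((√2*√32)) + 1248/(-220) = 331/((√2*(4*√2))) + 1248*(-1/220) = 331/8 - 312/55 = 15709/440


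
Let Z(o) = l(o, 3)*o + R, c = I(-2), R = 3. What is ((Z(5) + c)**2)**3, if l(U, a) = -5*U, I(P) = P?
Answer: 3635215077376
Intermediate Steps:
c = -2
Z(o) = 3 - 5*o**2 (Z(o) = (-5*o)*o + 3 = -5*o**2 + 3 = 3 - 5*o**2)
((Z(5) + c)**2)**3 = (((3 - 5*5**2) - 2)**2)**3 = (((3 - 5*25) - 2)**2)**3 = (((3 - 125) - 2)**2)**3 = ((-122 - 2)**2)**3 = ((-124)**2)**3 = 15376**3 = 3635215077376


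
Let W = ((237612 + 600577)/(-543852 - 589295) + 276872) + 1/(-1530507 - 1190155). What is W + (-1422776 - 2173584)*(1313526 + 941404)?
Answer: -25000981141458510175587657/3082909983314 ≈ -8.1095e+12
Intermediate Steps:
W = 853569172470019543/3082909983314 (W = (838189/(-1133147) + 276872) + 1/(-2720662) = (838189*(-1/1133147) + 276872) - 1/2720662 = (-838189/1133147 + 276872) - 1/2720662 = 313735837995/1133147 - 1/2720662 = 853569172470019543/3082909983314 ≈ 2.7687e+5)
W + (-1422776 - 2173584)*(1313526 + 941404) = 853569172470019543/3082909983314 + (-1422776 - 2173584)*(1313526 + 941404) = 853569172470019543/3082909983314 - 3596360*2254930 = 853569172470019543/3082909983314 - 8109540054800 = -25000981141458510175587657/3082909983314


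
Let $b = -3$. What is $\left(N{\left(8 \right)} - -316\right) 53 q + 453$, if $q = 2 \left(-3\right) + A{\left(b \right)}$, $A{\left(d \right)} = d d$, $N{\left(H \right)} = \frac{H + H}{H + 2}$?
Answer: $\frac{254757}{5} \approx 50951.0$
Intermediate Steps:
$N{\left(H \right)} = \frac{2 H}{2 + H}$
$A{\left(d \right)} = d^{2}$
$q = 3$ ($q = 2 \left(-3\right) + \left(-3\right)^{2} = -6 + 9 = 3$)
$\left(N{\left(8 \right)} - -316\right) 53 q + 453 = \left(2 \cdot 8 \frac{1}{2 + 8} - -316\right) 53 \cdot 3 + 453 = \left(2 \cdot 8 \cdot \frac{1}{10} + 316\right) 159 + 453 = \left(\frac{8}{5} + 316\right) 159 + 453 = \frac{1588}{5} \cdot 159 + 453 = \frac{252492}{5} + 453 = \frac{254757}{5}$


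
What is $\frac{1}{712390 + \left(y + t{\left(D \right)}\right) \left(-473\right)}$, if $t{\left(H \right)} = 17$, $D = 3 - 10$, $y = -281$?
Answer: $\frac{1}{837262} \approx 1.1944 \cdot 10^{-6}$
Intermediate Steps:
$D = -7$ ($D = 3 - 10 = -7$)
$\frac{1}{712390 + \left(y + t{\left(D \right)}\right) \left(-473\right)} = \frac{1}{712390 + \left(-281 + 17\right) \left(-473\right)} = \frac{1}{712390 - -124872} = \frac{1}{712390 + 124872} = \frac{1}{837262}$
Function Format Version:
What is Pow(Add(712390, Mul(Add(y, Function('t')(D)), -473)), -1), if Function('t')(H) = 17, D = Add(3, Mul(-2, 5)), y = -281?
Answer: Rational(1, 837262) ≈ 1.1944e-6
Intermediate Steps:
D = -7 (D = Add(3, -10) = -7)
Pow(Add(712390, Mul(Add(y, Function('t')(D)), -473)), -1) = Pow(Add(712390, Mul(Add(-281, 17), -473)), -1) = Pow(Add(712390, Mul(-264, -473)), -1) = Pow(Add(712390, 124872), -1) = Pow(837262, -1) = Rational(1, 837262)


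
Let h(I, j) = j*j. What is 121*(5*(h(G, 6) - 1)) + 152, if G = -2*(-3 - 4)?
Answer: 21327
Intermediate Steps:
G = 14 (G = -2*(-7) = 14)
h(I, j) = j**2
121*(5*(h(G, 6) - 1)) + 152 = 121*(5*(6**2 - 1)) + 152 = 121*(5*(36 - 1)) + 152 = 121*(5*35) + 152 = 121*175 + 152 = 21175 + 152 = 21327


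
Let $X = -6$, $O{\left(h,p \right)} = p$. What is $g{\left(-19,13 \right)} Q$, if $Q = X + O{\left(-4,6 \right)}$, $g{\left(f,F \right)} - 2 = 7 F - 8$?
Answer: $0$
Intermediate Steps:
$g{\left(f,F \right)} = -6 + 7 F$ ($g{\left(f,F \right)} = 2 + \left(7 F - 8\right) = 2 + \left(-8 + 7 F\right) = -6 + 7 F$)
$Q = 0$ ($Q = -6 + 6 = 0$)
$g{\left(-19,13 \right)} Q = \left(-6 + 7 \cdot 13\right) 0 = \left(-6 + 91\right) 0 = 85 \cdot 0 = 0$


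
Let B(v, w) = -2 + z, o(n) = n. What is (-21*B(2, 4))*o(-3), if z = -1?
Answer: -189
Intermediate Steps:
B(v, w) = -3 (B(v, w) = -2 - 1 = -3)
(-21*B(2, 4))*o(-3) = -21*(-3)*(-3) = 63*(-3) = -189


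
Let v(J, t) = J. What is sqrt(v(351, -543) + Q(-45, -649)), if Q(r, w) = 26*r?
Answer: 3*I*sqrt(91) ≈ 28.618*I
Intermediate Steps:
sqrt(v(351, -543) + Q(-45, -649)) = sqrt(351 + 26*(-45)) = sqrt(351 - 1170) = sqrt(-819) = 3*I*sqrt(91)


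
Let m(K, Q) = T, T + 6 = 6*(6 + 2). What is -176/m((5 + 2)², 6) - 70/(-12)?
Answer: 23/14 ≈ 1.6429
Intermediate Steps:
T = 42 (T = -6 + 6*(6 + 2) = -6 + 6*8 = -6 + 48 = 42)
m(K, Q) = 42
-176/m((5 + 2)², 6) - 70/(-12) = -176/42 - 70/(-12) = -176*1/42 - 70*(-1/12) = -88/21 + 35/6 = 23/14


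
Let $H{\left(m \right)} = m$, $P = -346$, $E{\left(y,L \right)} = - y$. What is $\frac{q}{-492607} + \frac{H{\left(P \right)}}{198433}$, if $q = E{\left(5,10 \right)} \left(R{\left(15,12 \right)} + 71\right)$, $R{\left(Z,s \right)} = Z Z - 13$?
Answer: $\frac{110340673}{97749484831} \approx 0.0011288$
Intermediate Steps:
$R{\left(Z,s \right)} = -13 + Z^{2}$ ($R{\left(Z,s \right)} = Z^{2} - 13 = -13 + Z^{2}$)
$q = -1415$ ($q = \left(-1\right) 5 \left(\left(-13 + 15^{2}\right) + 71\right) = - 5 \left(\left(-13 + 225\right) + 71\right) = - 5 \left(212 + 71\right) = \left(-5\right) 283 = -1415$)
$\frac{q}{-492607} + \frac{H{\left(P \right)}}{198433} = - \frac{1415}{-492607} - \frac{346}{198433} = \left(-1415\right) \left(- \frac{1}{492607}\right) - \frac{346}{198433} = \frac{1415}{492607} - \frac{346}{198433} = \frac{110340673}{97749484831}$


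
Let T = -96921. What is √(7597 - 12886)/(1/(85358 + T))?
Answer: -11563*I*√5289 ≈ -8.4093e+5*I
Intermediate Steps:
√(7597 - 12886)/(1/(85358 + T)) = √(7597 - 12886)/(1/(85358 - 96921)) = √(-5289)/(1/(-11563)) = (I*√5289)/(-1/11563) = (I*√5289)*(-11563) = -11563*I*√5289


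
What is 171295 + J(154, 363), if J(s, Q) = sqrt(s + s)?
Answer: 171295 + 2*sqrt(77) ≈ 1.7131e+5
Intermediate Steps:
J(s, Q) = sqrt(2)*sqrt(s) (J(s, Q) = sqrt(2*s) = sqrt(2)*sqrt(s))
171295 + J(154, 363) = 171295 + sqrt(2)*sqrt(154) = 171295 + 2*sqrt(77)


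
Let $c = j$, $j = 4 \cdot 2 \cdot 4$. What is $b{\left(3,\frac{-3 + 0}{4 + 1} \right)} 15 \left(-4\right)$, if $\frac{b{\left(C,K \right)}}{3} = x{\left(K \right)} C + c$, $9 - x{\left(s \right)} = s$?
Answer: $-10944$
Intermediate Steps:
$x{\left(s \right)} = 9 - s$
$j = 32$ ($j = 8 \cdot 4 = 32$)
$c = 32$
$b{\left(C,K \right)} = 96 + 3 C \left(9 - K\right)$ ($b{\left(C,K \right)} = 3 \left(\left(9 - K\right) C + 32\right) = 3 \left(C \left(9 - K\right) + 32\right) = 3 \left(32 + C \left(9 - K\right)\right) = 96 + 3 C \left(9 - K\right)$)
$b{\left(3,\frac{-3 + 0}{4 + 1} \right)} 15 \left(-4\right) = \left(96 - 9 \left(-9 + \frac{-3 + 0}{4 + 1}\right)\right) 15 \left(-4\right) = \left(96 - 9 \left(-9 - \frac{3}{5}\right)\right) 15 \left(-4\right) = \left(96 - 9 \left(- \frac{48}{5}\right)\right) 15 \left(-4\right) = \left(96 + \frac{432}{5}\right) 15 \left(-4\right) = \frac{912}{5} \cdot 15 \left(-4\right) = 2736 \left(-4\right) = -10944$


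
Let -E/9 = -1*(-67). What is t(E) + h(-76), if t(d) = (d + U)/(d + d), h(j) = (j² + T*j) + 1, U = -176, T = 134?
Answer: -5314063/1206 ≈ -4406.4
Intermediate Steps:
h(j) = 1 + j² + 134*j (h(j) = (j² + 134*j) + 1 = 1 + j² + 134*j)
E = -603 (E = -(-9)*(-67) = -9*67 = -603)
t(d) = (-176 + d)/(2*d) (t(d) = (d - 176)/(d + d) = (-176 + d)/((2*d)) = (-176 + d)*(1/(2*d)) = (-176 + d)/(2*d))
t(E) + h(-76) = (½)*(-176 - 603)/(-603) + (1 + (-76)² + 134*(-76)) = (½)*(-1/603)*(-779) + (1 + 5776 - 10184) = 779/1206 - 4407 = -5314063/1206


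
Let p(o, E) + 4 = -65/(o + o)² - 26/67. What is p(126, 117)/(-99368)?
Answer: 18674531/422787786624 ≈ 4.4170e-5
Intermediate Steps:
p(o, E) = -294/67 - 65/(4*o²) (p(o, E) = -4 + (-65/(o + o)² - 26/67) = -4 + (-65*1/(4*o²) - 26*1/67) = -4 + (-65*1/(4*o²) - 26/67) = -4 + (-65/(4*o²) - 26/67) = -4 + (-26/67 - 65/(4*o²)) = -294/67 - 65/(4*o²))
p(126, 117)/(-99368) = (-294/67 - 65/4/126²)/(-99368) = (-294/67 - 65/4*1/15876)*(-1/99368) = (-294/67 - 65/63504)*(-1/99368) = -18674531/4254768*(-1/99368) = 18674531/422787786624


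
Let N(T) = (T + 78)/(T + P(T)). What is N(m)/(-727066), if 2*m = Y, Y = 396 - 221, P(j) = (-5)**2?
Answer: -331/163589850 ≈ -2.0234e-6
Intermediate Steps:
P(j) = 25
Y = 175
m = 175/2 (m = (1/2)*175 = 175/2 ≈ 87.500)
N(T) = (78 + T)/(25 + T) (N(T) = (T + 78)/(T + 25) = (78 + T)/(25 + T))
N(m)/(-727066) = ((78 + 175/2)/(25 + 175/2))/(-727066) = ((331/2)/(225/2))*(-1/727066) = ((2/225)*(331/2))*(-1/727066) = (331/225)*(-1/727066) = -331/163589850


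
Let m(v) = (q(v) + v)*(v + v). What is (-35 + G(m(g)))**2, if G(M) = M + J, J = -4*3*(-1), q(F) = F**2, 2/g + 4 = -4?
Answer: 537289/1024 ≈ 524.70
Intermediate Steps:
g = -1/4 (g = 2/(-4 - 4) = 2/(-8) = 2*(-1/8) = -1/4 ≈ -0.25000)
m(v) = 2*v*(v + v**2) (m(v) = (v**2 + v)*(v + v) = (v + v**2)*(2*v) = 2*v*(v + v**2))
J = 12 (J = -12*(-1) = 12)
G(M) = 12 + M (G(M) = M + 12 = 12 + M)
(-35 + G(m(g)))**2 = (-35 + (12 + 2*(-1/4)**2*(1 - 1/4)))**2 = (-35 + (12 + 2*(1/16)*(3/4)))**2 = (-35 + (12 + 3/32))**2 = (-35 + 387/32)**2 = (-733/32)**2 = 537289/1024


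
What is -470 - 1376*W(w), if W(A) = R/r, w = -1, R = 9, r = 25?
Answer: -24134/25 ≈ -965.36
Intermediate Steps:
W(A) = 9/25
-470 - 1376*W(w) = -470 - 1376*9/25 = -470 - 12384/25 = -24134/25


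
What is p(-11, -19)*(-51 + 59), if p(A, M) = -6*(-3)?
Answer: 144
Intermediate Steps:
p(A, M) = 18
p(-11, -19)*(-51 + 59) = 18*(-51 + 59) = 18*8 = 144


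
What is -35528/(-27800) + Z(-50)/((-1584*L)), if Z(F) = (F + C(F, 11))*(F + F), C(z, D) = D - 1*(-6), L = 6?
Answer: 232877/250200 ≈ 0.93076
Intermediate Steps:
C(z, D) = 6 + D (C(z, D) = D + 6 = 6 + D)
Z(F) = 2*F*(17 + F) (Z(F) = (F + (6 + 11))*(F + F) = (F + 17)*(2*F) = (17 + F)*(2*F) = 2*F*(17 + F))
-35528/(-27800) + Z(-50)/((-1584*L)) = -35528/(-27800) + (2*(-50)*(17 - 50))/((-1584*6)) = -35528*(-1/27800) + (2*(-50)*(-33))/(-9504) = 4441/3475 + 3300*(-1/9504) = 4441/3475 - 25/72 = 232877/250200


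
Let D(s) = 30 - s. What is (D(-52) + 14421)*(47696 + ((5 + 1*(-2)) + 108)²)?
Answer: 870426551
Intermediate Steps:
(D(-52) + 14421)*(47696 + ((5 + 1*(-2)) + 108)²) = ((30 - 1*(-52)) + 14421)*(47696 + ((5 + 1*(-2)) + 108)²) = ((30 + 52) + 14421)*(47696 + ((5 - 2) + 108)²) = (82 + 14421)*(47696 + (3 + 108)²) = 14503*(47696 + 111²) = 14503*(47696 + 12321) = 14503*60017 = 870426551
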